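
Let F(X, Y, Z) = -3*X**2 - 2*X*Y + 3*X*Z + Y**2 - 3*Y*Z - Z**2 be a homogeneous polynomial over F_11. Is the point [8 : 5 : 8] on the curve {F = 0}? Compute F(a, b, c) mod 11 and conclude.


F(8,5,8) ≡ 3 (mod 11); P is NOT on the curve.

Evaluate F(8, 5, 8) term-by-term (mod 11).
  -3*X**2 ↦ -3·64·1·1 = -192
  -2*X*Y ↦ -2·8·5·1 = -80
  3*X*Z ↦ 3·8·1·8 = 192
  Y**2 ↦ 1·1·25·1 = 25
  -3*Y*Z ↦ -3·1·5·8 = -120
  -Z**2 ↦ -1·1·1·64 = -64
Sum: F(8, 5, 8) = (-192) + (-80) + (192) + (25) + (-120) + (-64) = -239.
Reducing mod 11: -239 ≡ 3 (mod 11).
Since F(a, b, c) ≡ 3 ≠ 0 (mod 11), P does NOT lie on the curve.


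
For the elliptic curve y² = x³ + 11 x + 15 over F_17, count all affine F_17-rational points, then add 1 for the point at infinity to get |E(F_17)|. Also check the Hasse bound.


Affine points = {(0, 7), (0, 10), (4, 2), (4, 15), (5, 5), (5, 12), (6, 5), (6, 12), (13, 3), (13, 14), (15, 6), (15, 11)}; affine count = 12; |E(F_17)| = 13.

Discriminant check: Δ ∝ 4a³ + 27b² = 4·11³ + 27·15² = 4·1331 + 27·225 ≡ 9 (mod 17). Nonzero ⇒ E is nonsingular.
For each x ∈ F_17, compute rhs = x³ + 11·x + 15 mod 17, then count y ∈ F_17 with y² ≡ rhs.
  x = 0: rhs = 15, matching y values: 7, 10 (2 points).
  x = 1: rhs = 10, matching y values: none (0 points).
  x = 2: rhs = 11, matching y values: none (0 points).
  x = 3: rhs = 7, matching y values: none (0 points).
  x = 4: rhs = 4, matching y values: 2, 15 (2 points).
  x = 5: rhs = 8, matching y values: 5, 12 (2 points).
  x = 6: rhs = 8, matching y values: 5, 12 (2 points).
  x = 7: rhs = 10, matching y values: none (0 points).
  x = 8: rhs = 3, matching y values: none (0 points).
  x = 9: rhs = 10, matching y values: none (0 points).
  x = 10: rhs = 3, matching y values: none (0 points).
  x = 11: rhs = 5, matching y values: none (0 points).
  x = 12: rhs = 5, matching y values: none (0 points).
  x = 13: rhs = 9, matching y values: 3, 14 (2 points).
  x = 14: rhs = 6, matching y values: none (0 points).
  x = 15: rhs = 2, matching y values: 6, 11 (2 points).
  x = 16: rhs = 3, matching y values: none (0 points).
Total affine count: 12.
Full point count |E(F_17)| = 12 + 1 = 13.
Hasse bound: |13 − (17+1)| = |-5| = 5 ≤ 2√17 ≈ 8.2462 ✓.


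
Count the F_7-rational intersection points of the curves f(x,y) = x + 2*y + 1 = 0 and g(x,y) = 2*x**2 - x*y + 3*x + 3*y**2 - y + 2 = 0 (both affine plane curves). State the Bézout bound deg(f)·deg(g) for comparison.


Common zeros: {(3, 5), (5, 4)}; count = 2; Bézout bound = 2.

deg(f) = 1, deg(g) = 2, so Bézout bound = 2.
Scan x ∈ F_7. For each x, list the y ∈ F_7 with f(x, y) ≡ 0 and those with g(x, y) ≡ 0 (mod 7); the common zeros in that column are the intersection.
  x = 0: f ≡ 0 at y ∈ {3}; g ≡ 0 at y ∈ ∅; common: ∅.
  x = 1: f ≡ 0 at y ∈ {6}; g ≡ 0 at y ∈ {0, 3}; common: ∅.
  x = 2: f ≡ 0 at y ∈ {2}; g ≡ 0 at y ∈ ∅; common: ∅.
  x = 3: f ≡ 0 at y ∈ {5}; g ≡ 0 at y ∈ {1, 5}; common: {5}.
  x = 4: f ≡ 0 at y ∈ {1}; g ≡ 0 at y ∈ ∅; common: ∅.
  x = 5: f ≡ 0 at y ∈ {4}; g ≡ 0 at y ∈ {4, 5}; common: {4}.
  x = 6: f ≡ 0 at y ∈ {0}; g ≡ 0 at y ∈ {3, 4}; common: ∅.
Collecting: common zeros = {(3, 5), (5, 4)}, so the count is 2.
Comparison with the Bézout bound: 2 ≤ 2 = deg(f)·deg(g), as expected for curves with no common component (the bound is attained).


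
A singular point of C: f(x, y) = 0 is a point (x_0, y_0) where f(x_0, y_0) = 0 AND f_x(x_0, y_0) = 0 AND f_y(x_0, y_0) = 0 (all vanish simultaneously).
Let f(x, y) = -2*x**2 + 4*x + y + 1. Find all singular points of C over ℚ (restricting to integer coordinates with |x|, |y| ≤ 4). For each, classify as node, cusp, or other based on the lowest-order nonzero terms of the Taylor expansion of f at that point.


No singular points in the scanned grid; C is smooth there.

Compute partial derivatives:
  f_x = 4 - 4*x.
  f_y = 1.
f_y = 1 is a nonzero constant, so f_y never vanishes: no point (x, y) can satisfy f = f_x = f_y = 0. In particular no (x, y) ∈ {−4, ..., 4}² is singular; the curve is smooth.


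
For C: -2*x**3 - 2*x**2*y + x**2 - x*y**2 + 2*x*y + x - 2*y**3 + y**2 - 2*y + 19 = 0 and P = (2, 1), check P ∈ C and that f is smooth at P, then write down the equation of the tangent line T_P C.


Tangent line at P: -26*x - 14*y + 66 = 0.

Step 1: f(2, 1) = 0, so P lies on C.
Step 2: partial derivatives
  f_x(x, y) = -6*x**2 - 4*x*y + 2*x - y**2 + 2*y + 1, f_y(x, y) = -2*x**2 - 2*x*y + 2*x - 6*y**2 + 2*y - 2.
  f_x(P) = -26, f_y(P) = -14 (gradient nonzero, so P is smooth).
Step 3: tangent line at P: -26·(x − 2) + -14·(y − 1) = 0.
Expanding: -26*x - 14*y + 66 = 0.


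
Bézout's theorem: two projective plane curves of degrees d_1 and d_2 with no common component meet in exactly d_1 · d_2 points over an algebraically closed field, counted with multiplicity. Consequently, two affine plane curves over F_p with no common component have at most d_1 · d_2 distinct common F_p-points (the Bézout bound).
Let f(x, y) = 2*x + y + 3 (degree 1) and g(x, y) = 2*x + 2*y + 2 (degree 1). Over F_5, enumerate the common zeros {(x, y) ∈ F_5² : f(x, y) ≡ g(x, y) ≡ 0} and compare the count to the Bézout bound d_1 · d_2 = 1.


Common zeros: {(3, 1)}; count = 1; Bézout bound = 1.

deg(f) = 1, deg(g) = 1, so Bézout bound = 1.
Scan x ∈ F_5. For each x, list the y ∈ F_5 with f(x, y) ≡ 0 and those with g(x, y) ≡ 0 (mod 5); the common zeros in that column are the intersection.
  x = 0: f ≡ 0 at y ∈ {2}; g ≡ 0 at y ∈ {4}; common: ∅.
  x = 1: f ≡ 0 at y ∈ {0}; g ≡ 0 at y ∈ {3}; common: ∅.
  x = 2: f ≡ 0 at y ∈ {3}; g ≡ 0 at y ∈ {2}; common: ∅.
  x = 3: f ≡ 0 at y ∈ {1}; g ≡ 0 at y ∈ {1}; common: {1}.
  x = 4: f ≡ 0 at y ∈ {4}; g ≡ 0 at y ∈ {0}; common: ∅.
Collecting: common zeros = {(3, 1)}, so the count is 1.
Comparison with the Bézout bound: 1 ≤ 1 = deg(f)·deg(g), as expected for curves with no common component (the bound is attained).


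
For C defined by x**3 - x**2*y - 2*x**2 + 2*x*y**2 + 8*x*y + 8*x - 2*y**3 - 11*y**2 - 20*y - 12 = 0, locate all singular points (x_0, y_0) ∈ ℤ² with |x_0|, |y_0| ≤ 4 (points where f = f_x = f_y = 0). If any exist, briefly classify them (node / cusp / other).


Singular points: {(0, -2)}; classification: cusp.

Compute partial derivatives:
  f_x = 3*x**2 - 2*x*y - 4*x + 2*y**2 + 8*y + 8.
  f_y = -x**2 + 4*x*y + 8*x - 6*y**2 - 22*y - 20.
Scan x_0 ∈ {−4, ..., 4}. For each x_0, f_y(x_0, y) is a polynomial in y; find its integer roots y ∈ {−4, ..., 4}, then test f_x and f at those candidates.
  x = -4: f_y(-4, y) = -6*y**2 - 38*y - 68; no integer root y with |y| ≤ 4.
  x = -3: f_y(-3, y) = -6*y**2 - 34*y - 53; no integer root y with |y| ≤ 4.
  x = -2: f_y(-2, y) = -6*y**2 - 30*y - 40; no integer root y with |y| ≤ 4.
  x = -1: f_y(-1, y) = -6*y**2 - 26*y - 29; no integer root y with |y| ≤ 4.
  x = 0: f_y(0, y) = -6*y**2 - 22*y - 20; vanishes at y ∈ {-2}. (0, -2): f_x = 0, f = 0 — SINGULAR.
  x = 1: f_y(1, y) = -6*y**2 - 18*y - 13; no integer root y with |y| ≤ 4.
  x = 2: f_y(2, y) = -6*y**2 - 14*y - 8; vanishes at y ∈ {-1}. (2, -1): f_x = 10 ≠ 0.
  x = 3: f_y(3, y) = -6*y**2 - 10*y - 5; no integer root y with |y| ≤ 4.
  x = 4: f_y(4, y) = -6*y**2 - 6*y - 4; no integer root y with |y| ≤ 4.
Only singular point on the grid: (0, -2).
Classify: substitute x = 0 + u, y = -2 + v and expand: f = u**3 - u**2*v + 2*u*v**2 - 2*v**3 + v**2.
No constant or linear terms (consistent with a singular point). Quadratic part: v**2. Cubic part: u**3 - u**2*v + 2*u*v**2 - 2*v**3.
The quadratic part v**2 is a perfect square, so there is a single (double) tangent line v = 0, i.e. y = -2. Restricting the cubic part to that line (v = 0) leaves u**3 ≠ 0, so f is not divisible by v and the branch is v² ≈ -u**3 to lowest order — this is a cusp.
Classification: cusp.


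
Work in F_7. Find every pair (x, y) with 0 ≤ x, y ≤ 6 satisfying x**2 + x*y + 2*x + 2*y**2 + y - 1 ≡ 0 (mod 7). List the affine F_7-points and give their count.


Affine F_7-points: {(0, 4), (0, 6), (1, 2), (1, 4), (2, 0), (2, 2), (3, 0), (3, 5), (4, 3), (4, 5), (5, 1), (5, 3), (6, 1), (6, 6)}; count = 14.

For each of the 49 pairs (x, y) ∈ F_7², evaluate f(x, y) mod 7. Record the zeros.
  x = 0: [0↦6, 1↦2, 2↦2, 3↦6, 4↦0, 5↦5, 6↦0]  zeros at y ∈ {4, 6}
  x = 1: [0↦2, 1↦6, 2↦0, 3↦5, 4↦0, 5↦6, 6↦2]  zeros at y ∈ {2, 4}
  x = 2: [0↦0, 1↦5, 2↦0, 3↦6, 4↦2, 5↦2, 6↦6]  zeros at y ∈ {0, 2}
  x = 3: [0↦0, 1↦6, 2↦2, 3↦2, 4↦6, 5↦0, 6↦5]  zeros at y ∈ {0, 5}
  x = 4: [0↦2, 1↦2, 2↦6, 3↦0, 4↦5, 5↦0, 6↦6]  zeros at y ∈ {3, 5}
  x = 5: [0↦6, 1↦0, 2↦5, 3↦0, 4↦6, 5↦2, 6↦2]  zeros at y ∈ {1, 3}
  x = 6: [0↦5, 1↦0, 2↦6, 3↦2, 4↦2, 5↦6, 6↦0]  zeros at y ∈ {1, 6}
Collecting zeros: affine points = {(0, 4), (0, 6), (1, 2), (1, 4), (2, 0), (2, 2), (3, 0), (3, 5), (4, 3), (4, 5), (5, 1), (5, 3), (6, 1), (6, 6)}.
Total count |C(F_7)_aff| = 14.


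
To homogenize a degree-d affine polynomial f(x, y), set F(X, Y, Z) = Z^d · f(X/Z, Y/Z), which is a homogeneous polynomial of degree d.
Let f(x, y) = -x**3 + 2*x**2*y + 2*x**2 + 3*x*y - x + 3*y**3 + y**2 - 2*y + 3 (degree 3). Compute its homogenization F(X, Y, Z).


F(X, Y, Z) = -X**3 + 2*X**2*Y + 2*X**2*Z + 3*X*Y*Z - X*Z**2 + 3*Y**3 + Y**2*Z - 2*Y*Z**2 + 3*Z**3

deg(f) = 3.
Substitute x = X/Z, y = Y/Z into f, then multiply by Z^3.
  monomial -1·x^3·y^0 ↦ -1·X^3·Y^0·Z^0.
  monomial 2·x^2·y^1 ↦ 2·X^2·Y^1·Z^0.
  monomial 2·x^2·y^0 ↦ 2·X^2·Y^0·Z^1.
  monomial 3·x^1·y^1 ↦ 3·X^1·Y^1·Z^1.
  monomial -1·x^1·y^0 ↦ -1·X^1·Y^0·Z^2.
  monomial 3·x^0·y^3 ↦ 3·X^0·Y^3·Z^0.
  monomial 1·x^0·y^2 ↦ 1·X^0·Y^2·Z^1.
  monomial -2·x^0·y^1 ↦ -2·X^0·Y^1·Z^2.
  monomial 3·x^0·y^0 ↦ 3·X^0·Y^0·Z^3.
Collecting: F(X, Y, Z) = -X**3 + 2*X**2*Y + 2*X**2*Z + 3*X*Y*Z - X*Z**2 + 3*Y**3 + Y**2*Z - 2*Y*Z**2 + 3*Z**3.


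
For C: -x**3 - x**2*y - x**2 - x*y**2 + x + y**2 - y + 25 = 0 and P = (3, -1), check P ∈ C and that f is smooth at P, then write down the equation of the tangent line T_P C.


Tangent line at P: -27*x - 6*y + 75 = 0.

Step 1: f(3, -1) = 0, so P lies on C.
Step 2: partial derivatives
  f_x(x, y) = -3*x**2 - 2*x*y - 2*x - y**2 + 1, f_y(x, y) = -x**2 - 2*x*y + 2*y - 1.
  f_x(P) = -27, f_y(P) = -6 (gradient nonzero, so P is smooth).
Step 3: tangent line at P: -27·(x − 3) + -6·(y − -1) = 0.
Expanding: -27*x - 6*y + 75 = 0.


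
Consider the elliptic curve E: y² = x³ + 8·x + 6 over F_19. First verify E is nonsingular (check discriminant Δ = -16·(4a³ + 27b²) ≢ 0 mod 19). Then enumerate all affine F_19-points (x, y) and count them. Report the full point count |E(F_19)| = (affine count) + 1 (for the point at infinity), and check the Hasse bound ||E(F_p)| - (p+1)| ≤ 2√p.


Affine points = {(0, 5), (0, 14), (2, 7), (2, 12), (3, 0), (4, 8), (4, 11), (5, 0), (6, 2), (6, 17), (7, 5), (7, 14), (9, 3), (9, 16), (11, 0), (12, 5), (12, 14), (15, 9), (15, 10), (17, 1), (17, 18), (18, 4), (18, 15)}; affine count = 23; |E(F_19)| = 24.

Discriminant check: Δ ∝ 4a³ + 27b² = 4·8³ + 27·6² = 4·512 + 27·36 ≡ 18 (mod 19). Nonzero ⇒ E is nonsingular.
For each x ∈ F_19, compute rhs = x³ + 8·x + 6 mod 19, then count y ∈ F_19 with y² ≡ rhs.
  x = 0: rhs = 6, matching y values: 5, 14 (2 points).
  x = 1: rhs = 15, matching y values: none (0 points).
  x = 2: rhs = 11, matching y values: 7, 12 (2 points).
  x = 3: rhs = 0, matching y values: 0 (1 points).
  x = 4: rhs = 7, matching y values: 8, 11 (2 points).
  x = 5: rhs = 0, matching y values: 0 (1 points).
  x = 6: rhs = 4, matching y values: 2, 17 (2 points).
  x = 7: rhs = 6, matching y values: 5, 14 (2 points).
  x = 8: rhs = 12, matching y values: none (0 points).
  x = 9: rhs = 9, matching y values: 3, 16 (2 points).
  x = 10: rhs = 3, matching y values: none (0 points).
  x = 11: rhs = 0, matching y values: 0 (1 points).
  x = 12: rhs = 6, matching y values: 5, 14 (2 points).
  x = 13: rhs = 8, matching y values: none (0 points).
  x = 14: rhs = 12, matching y values: none (0 points).
  x = 15: rhs = 5, matching y values: 9, 10 (2 points).
  x = 16: rhs = 12, matching y values: none (0 points).
  x = 17: rhs = 1, matching y values: 1, 18 (2 points).
  x = 18: rhs = 16, matching y values: 4, 15 (2 points).
Total affine count: 23.
Full point count |E(F_19)| = 23 + 1 = 24.
Hasse bound: |24 − (19+1)| = |4| = 4 ≤ 2√19 ≈ 8.7178 ✓.


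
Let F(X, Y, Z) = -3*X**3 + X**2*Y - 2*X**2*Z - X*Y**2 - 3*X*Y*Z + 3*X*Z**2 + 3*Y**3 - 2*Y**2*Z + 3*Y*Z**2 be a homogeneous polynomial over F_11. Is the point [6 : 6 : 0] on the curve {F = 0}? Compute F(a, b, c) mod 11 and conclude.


F(6,6,0) ≡ 0 (mod 11); P is on the curve.

Evaluate F(6, 6, 0) term-by-term (mod 11).
  -3*X**3 ↦ -3·216·1·1 = -648
  X**2*Y ↦ 1·36·6·1 = 216
  -2*X**2*Z ↦ -2·36·1·0 = 0
  -X*Y**2 ↦ -1·6·36·1 = -216
  -3*X*Y*Z ↦ -3·6·6·0 = 0
  3*X*Z**2 ↦ 3·6·1·0 = 0
  3*Y**3 ↦ 3·1·216·1 = 648
  -2*Y**2*Z ↦ -2·1·36·0 = 0
  3*Y*Z**2 ↦ 3·1·6·0 = 0
Sum: F(6, 6, 0) = (-648) + (216) + (0) + (-216) + (0) + (0) + (648) + (0) + (0) = 0.
Reducing mod 11: 0 ≡ 0 (mod 11).
Since F(a, b, c) ≡ 0 (mod 11), P lies on the curve.


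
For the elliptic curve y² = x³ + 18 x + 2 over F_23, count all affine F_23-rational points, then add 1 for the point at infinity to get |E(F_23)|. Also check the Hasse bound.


Affine points = {(0, 5), (0, 18), (2, 0), (4, 0), (6, 2), (6, 21), (10, 3), (10, 20), (11, 6), (11, 17), (13, 8), (13, 15), (14, 10), (14, 13), (15, 6), (15, 17), (16, 4), (16, 19), (17, 0), (19, 2), (19, 21), (20, 6), (20, 17), (21, 2), (21, 21), (22, 11), (22, 12)}; affine count = 27; |E(F_23)| = 28.

Discriminant check: Δ ∝ 4a³ + 27b² = 4·18³ + 27·2² = 4·5832 + 27·4 ≡ 22 (mod 23). Nonzero ⇒ E is nonsingular.
For each x ∈ F_23, compute rhs = x³ + 18·x + 2 mod 23, then count y ∈ F_23 with y² ≡ rhs.
  x = 0: rhs = 2, matching y values: 5, 18 (2 points).
  x = 1: rhs = 21, matching y values: none (0 points).
  x = 2: rhs = 0, matching y values: 0 (1 points).
  x = 3: rhs = 14, matching y values: none (0 points).
  x = 4: rhs = 0, matching y values: 0 (1 points).
  x = 5: rhs = 10, matching y values: none (0 points).
  x = 6: rhs = 4, matching y values: 2, 21 (2 points).
  x = 7: rhs = 11, matching y values: none (0 points).
  x = 8: rhs = 14, matching y values: none (0 points).
  x = 9: rhs = 19, matching y values: none (0 points).
  x = 10: rhs = 9, matching y values: 3, 20 (2 points).
  x = 11: rhs = 13, matching y values: 6, 17 (2 points).
  x = 12: rhs = 14, matching y values: none (0 points).
  x = 13: rhs = 18, matching y values: 8, 15 (2 points).
  x = 14: rhs = 8, matching y values: 10, 13 (2 points).
  x = 15: rhs = 13, matching y values: 6, 17 (2 points).
  x = 16: rhs = 16, matching y values: 4, 19 (2 points).
  x = 17: rhs = 0, matching y values: 0 (1 points).
  x = 18: rhs = 17, matching y values: none (0 points).
  x = 19: rhs = 4, matching y values: 2, 21 (2 points).
  x = 20: rhs = 13, matching y values: 6, 17 (2 points).
  x = 21: rhs = 4, matching y values: 2, 21 (2 points).
  x = 22: rhs = 6, matching y values: 11, 12 (2 points).
Total affine count: 27.
Full point count |E(F_23)| = 27 + 1 = 28.
Hasse bound: |28 − (23+1)| = |4| = 4 ≤ 2√23 ≈ 9.5917 ✓.


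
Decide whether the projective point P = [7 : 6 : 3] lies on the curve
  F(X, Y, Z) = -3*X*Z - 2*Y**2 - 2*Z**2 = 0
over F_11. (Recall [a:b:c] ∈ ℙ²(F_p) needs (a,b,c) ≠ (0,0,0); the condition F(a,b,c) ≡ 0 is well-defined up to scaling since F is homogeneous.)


F(7,6,3) ≡ 1 (mod 11); P is NOT on the curve.

Evaluate F(7, 6, 3) term-by-term (mod 11).
  -3*X*Z ↦ -3·7·1·3 = -63
  -2*Y**2 ↦ -2·1·36·1 = -72
  -2*Z**2 ↦ -2·1·1·9 = -18
Sum: F(7, 6, 3) = (-63) + (-72) + (-18) = -153.
Reducing mod 11: -153 ≡ 1 (mod 11).
Since F(a, b, c) ≡ 1 ≠ 0 (mod 11), P does NOT lie on the curve.


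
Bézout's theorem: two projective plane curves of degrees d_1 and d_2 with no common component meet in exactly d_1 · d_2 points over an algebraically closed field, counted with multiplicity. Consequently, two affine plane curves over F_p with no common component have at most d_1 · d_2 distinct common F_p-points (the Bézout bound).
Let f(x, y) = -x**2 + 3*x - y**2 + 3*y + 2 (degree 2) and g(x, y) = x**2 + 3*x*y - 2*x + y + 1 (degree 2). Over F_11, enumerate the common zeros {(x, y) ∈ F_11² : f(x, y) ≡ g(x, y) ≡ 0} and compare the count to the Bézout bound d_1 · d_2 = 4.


Common zeros: {(4, 1), (10, 2)}; count = 2; Bézout bound = 4.

deg(f) = 2, deg(g) = 2, so Bézout bound = 4.
Scan x ∈ F_11. For each x, list the y ∈ F_11 with f(x, y) ≡ 0 and those with g(x, y) ≡ 0 (mod 11); the common zeros in that column are the intersection.
  x = 0: f ≡ 0 at y ∈ ∅; g ≡ 0 at y ∈ {10}; common: ∅.
  x = 1: f ≡ 0 at y ∈ {4, 10}; g ≡ 0 at y ∈ {0}; common: ∅.
  x = 2: f ≡ 0 at y ∈ {4, 10}; g ≡ 0 at y ∈ {3}; common: ∅.
  x = 3: f ≡ 0 at y ∈ ∅; g ≡ 0 at y ∈ {4}; common: ∅.
  x = 4: f ≡ 0 at y ∈ {1, 2}; g ≡ 0 at y ∈ {1}; common: {1}.
  x = 5: f ≡ 0 at y ∈ ∅; g ≡ 0 at y ∈ {10}; common: ∅.
  x = 6: f ≡ 0 at y ∈ {7}; g ≡ 0 at y ∈ {1}; common: ∅.
  x = 7: f ≡ 0 at y ∈ {6, 8}; g ≡ 0 at y ∈ ∅; common: ∅.
  x = 8: f ≡ 0 at y ∈ {7}; g ≡ 0 at y ∈ {2}; common: ∅.
  x = 9: f ≡ 0 at y ∈ ∅; g ≡ 0 at y ∈ {4}; common: ∅.
  x = 10: f ≡ 0 at y ∈ {1, 2}; g ≡ 0 at y ∈ {2}; common: {2}.
Collecting: common zeros = {(4, 1), (10, 2)}, so the count is 2.
Comparison with the Bézout bound: 2 ≤ 4 = deg(f)·deg(g), as expected for curves with no common component (the affine F_11-count falls short of the bound because intersections may lie at infinity, over extension fields, or carry multiplicity).


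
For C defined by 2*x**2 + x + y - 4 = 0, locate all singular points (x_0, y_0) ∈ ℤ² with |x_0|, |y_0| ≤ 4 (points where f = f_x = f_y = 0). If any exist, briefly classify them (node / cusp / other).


No singular points in the scanned grid; C is smooth there.

Compute partial derivatives:
  f_x = 4*x + 1.
  f_y = 1.
f_y = 1 is a nonzero constant, so f_y never vanishes: no point (x, y) can satisfy f = f_x = f_y = 0. In particular no (x, y) ∈ {−4, ..., 4}² is singular; the curve is smooth.


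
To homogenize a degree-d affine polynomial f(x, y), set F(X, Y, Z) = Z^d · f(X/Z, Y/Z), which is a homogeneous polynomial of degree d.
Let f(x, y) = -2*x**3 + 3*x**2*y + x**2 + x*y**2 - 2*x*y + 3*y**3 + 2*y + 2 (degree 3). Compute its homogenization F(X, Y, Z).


F(X, Y, Z) = -2*X**3 + 3*X**2*Y + X**2*Z + X*Y**2 - 2*X*Y*Z + 3*Y**3 + 2*Y*Z**2 + 2*Z**3

deg(f) = 3.
Substitute x = X/Z, y = Y/Z into f, then multiply by Z^3.
  monomial -2·x^3·y^0 ↦ -2·X^3·Y^0·Z^0.
  monomial 3·x^2·y^1 ↦ 3·X^2·Y^1·Z^0.
  monomial 1·x^2·y^0 ↦ 1·X^2·Y^0·Z^1.
  monomial 1·x^1·y^2 ↦ 1·X^1·Y^2·Z^0.
  monomial -2·x^1·y^1 ↦ -2·X^1·Y^1·Z^1.
  monomial 3·x^0·y^3 ↦ 3·X^0·Y^3·Z^0.
  monomial 2·x^0·y^1 ↦ 2·X^0·Y^1·Z^2.
  monomial 2·x^0·y^0 ↦ 2·X^0·Y^0·Z^3.
Collecting: F(X, Y, Z) = -2*X**3 + 3*X**2*Y + X**2*Z + X*Y**2 - 2*X*Y*Z + 3*Y**3 + 2*Y*Z**2 + 2*Z**3.


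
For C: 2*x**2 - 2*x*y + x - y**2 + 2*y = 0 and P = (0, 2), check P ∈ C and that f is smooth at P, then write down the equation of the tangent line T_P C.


Tangent line at P: -3*x - 2*y + 4 = 0.

Step 1: f(0, 2) = 0, so P lies on C.
Step 2: partial derivatives
  f_x(x, y) = 4*x - 2*y + 1, f_y(x, y) = -2*x - 2*y + 2.
  f_x(P) = -3, f_y(P) = -2 (gradient nonzero, so P is smooth).
Step 3: tangent line at P: -3·(x − 0) + -2·(y − 2) = 0.
Expanding: -3*x - 2*y + 4 = 0.


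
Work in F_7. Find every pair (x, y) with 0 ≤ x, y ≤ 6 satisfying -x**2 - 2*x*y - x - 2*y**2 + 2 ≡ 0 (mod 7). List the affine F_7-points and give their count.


Affine F_7-points: {(0, 1), (0, 6), (1, 0), (1, 6), (4, 1), (4, 2), (5, 0), (5, 2)}; count = 8.

For each of the 49 pairs (x, y) ∈ F_7², evaluate f(x, y) mod 7. Record the zeros.
  x = 0: [0↦2, 1↦0, 2↦1, 3↦5, 4↦5, 5↦1, 6↦0]  zeros at y ∈ {1, 6}
  x = 1: [0↦0, 1↦3, 2↦2, 3↦4, 4↦2, 5↦3, 6↦0]  zeros at y ∈ {0, 6}
  x = 2: [0↦3, 1↦4, 2↦1, 3↦1, 4↦4, 5↦3, 6↦5]  zeros at y ∈ ∅
  x = 3: [0↦4, 1↦3, 2↦5, 3↦3, 4↦4, 5↦1, 6↦1]  zeros at y ∈ ∅
  x = 4: [0↦3, 1↦0, 2↦0, 3↦3, 4↦2, 5↦4, 6↦2]  zeros at y ∈ {1, 2}
  x = 5: [0↦0, 1↦2, 2↦0, 3↦1, 4↦5, 5↦5, 6↦1]  zeros at y ∈ {0, 2}
  x = 6: [0↦2, 1↦2, 2↦5, 3↦4, 4↦6, 5↦4, 6↦5]  zeros at y ∈ ∅
Collecting zeros: affine points = {(0, 1), (0, 6), (1, 0), (1, 6), (4, 1), (4, 2), (5, 0), (5, 2)}.
Total count |C(F_7)_aff| = 8.


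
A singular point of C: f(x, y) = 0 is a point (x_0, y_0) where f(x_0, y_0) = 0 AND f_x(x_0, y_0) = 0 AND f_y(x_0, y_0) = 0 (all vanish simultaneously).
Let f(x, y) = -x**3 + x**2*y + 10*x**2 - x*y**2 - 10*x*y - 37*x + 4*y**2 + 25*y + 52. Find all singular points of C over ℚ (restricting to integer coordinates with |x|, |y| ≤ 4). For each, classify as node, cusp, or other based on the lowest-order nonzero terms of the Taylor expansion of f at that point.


Singular points: {(3, -2)}; classification: node.

Compute partial derivatives:
  f_x = -3*x**2 + 2*x*y + 20*x - y**2 - 10*y - 37.
  f_y = x**2 - 2*x*y - 10*x + 8*y + 25.
Scan x_0 ∈ {−4, ..., 4}. For each x_0, f_y(x_0, y) is a polynomial in y; find its integer roots y ∈ {−4, ..., 4}, then test f_x and f at those candidates.
  x = -4: f_y(-4, y) = 16*y + 81; no integer root y with |y| ≤ 4.
  x = -3: f_y(-3, y) = 14*y + 64; no integer root y with |y| ≤ 4.
  x = -2: f_y(-2, y) = 12*y + 49; no integer root y with |y| ≤ 4.
  x = -1: f_y(-1, y) = 10*y + 36; no integer root y with |y| ≤ 4.
  x = 0: f_y(0, y) = 8*y + 25; no integer root y with |y| ≤ 4.
  x = 1: f_y(1, y) = 6*y + 16; no integer root y with |y| ≤ 4.
  x = 2: f_y(2, y) = 4*y + 9; no integer root y with |y| ≤ 4.
  x = 3: f_y(3, y) = 2*y + 4; vanishes at y ∈ {-2}. (3, -2): f_x = 0, f = 0 — SINGULAR.
  x = 4: f_y(4, y) = 1; no integer root y with |y| ≤ 4.
Only singular point on the grid: (3, -2).
Classify: substitute x = 3 + u, y = -2 + v and expand: f = -u**3 + u**2*v - u**2 - u*v**2 + v**2.
No constant or linear terms (consistent with a singular point). Quadratic part: -u**2 + v**2. Cubic part: -u**3 + u**2*v - u*v**2.
The quadratic part v**2 - u**2 = (v − u)(v + u) splits into two distinct linear factors, so there are two distinct tangent lines y − -2 = ±(x − 3) — this is a node (ordinary double point).
Classification: node.


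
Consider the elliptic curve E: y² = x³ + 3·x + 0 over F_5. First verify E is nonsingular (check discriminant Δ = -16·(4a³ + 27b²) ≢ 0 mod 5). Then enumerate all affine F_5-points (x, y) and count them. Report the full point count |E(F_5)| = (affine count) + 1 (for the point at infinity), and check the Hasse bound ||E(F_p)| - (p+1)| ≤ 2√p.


Affine points = {(0, 0), (1, 2), (1, 3), (2, 2), (2, 3), (3, 1), (3, 4), (4, 1), (4, 4)}; affine count = 9; |E(F_5)| = 10.

Discriminant check: Δ ∝ 4a³ + 27b² = 4·3³ + 27·0² = 4·27 + 27·0 ≡ 3 (mod 5). Nonzero ⇒ E is nonsingular.
For each x ∈ F_5, compute rhs = x³ + 3·x + 0 mod 5, then count y ∈ F_5 with y² ≡ rhs.
  x = 0: rhs = 0, matching y values: 0 (1 points).
  x = 1: rhs = 4, matching y values: 2, 3 (2 points).
  x = 2: rhs = 4, matching y values: 2, 3 (2 points).
  x = 3: rhs = 1, matching y values: 1, 4 (2 points).
  x = 4: rhs = 1, matching y values: 1, 4 (2 points).
Total affine count: 9.
Full point count |E(F_5)| = 9 + 1 = 10.
Hasse bound: |10 − (5+1)| = |4| = 4 ≤ 2√5 ≈ 4.4721 ✓.


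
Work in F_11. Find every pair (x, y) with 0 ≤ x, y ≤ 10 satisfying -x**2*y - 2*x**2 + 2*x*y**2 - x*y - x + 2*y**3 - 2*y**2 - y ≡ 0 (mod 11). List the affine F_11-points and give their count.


Affine F_11-points: {(0, 0), (0, 3), (0, 9), (2, 2), (3, 5), (3, 7), (3, 8), (4, 10), (5, 0), (5, 3), (5, 4), (7, 7), (8, 5), (9, 10), (10, 8)}; count = 15.

For each of the 121 pairs (x, y) ∈ F_11², evaluate f(x, y) mod 11. Record the zeros.
  x = 0: [0↦0, 1↦10, 2↦6, 3↦0, 4↦4, 5↦8, 6↦2, 7↦9, 8↦8, 9↦0, 10↦8]  zeros at y ∈ {0, 3, 9}
  x = 1: [0↦8, 1↦7, 2↦7, 3↦9, 4↦3, 5↦1, 6↦4, 7↦2, 8↦7, 9↦9, 10↦9]  zeros at y ∈ ∅
  x = 2: [0↦1, 1↦9, 2↦0, 3↦8, 4↦1, 5↦2, 6↦1, 7↦10, 8↦8, 9↦7, 10↦8]  zeros at y ∈ {2}
  x = 3: [0↦1, 1↦5, 2↦7, 3↦8, 4↦9, 5↦0, 6↦4, 7↦0, 8↦0, 9↦5, 10↦5]  zeros at y ∈ {5, 7, 8}
  x = 4: [0↦8, 1↦6, 2↦6, 3↦9, 4↦5, 5↦6, 6↦2, 7↦5, 8↦5, 9↦3, 10↦0]  zeros at y ∈ {10}
  x = 5: [0↦0, 1↦1, 2↦8, 3↦0, 4↦0, 5↦9, 6↦6, 7↦3, 8↦1, 9↦1, 10↦4]  zeros at y ∈ {0, 3, 4}
  x = 6: [0↦10, 1↦1, 2↦2, 3↦3, 4↦5, 5↦9, 6↦5, 7↦5, 8↦10, 9↦10, 10↦6]  zeros at y ∈ ∅
  x = 7: [0↦5, 1↦6, 2↦10, 3↦7, 4↦9, 5↦6, 6↦10, 7↦0, 8↦10, 9↦8, 10↦6]  zeros at y ∈ {7}
  x = 8: [0↦7, 1↦5, 2↦10, 3↦1, 4↦1, 5↦0, 6↦10, 7↦10, 8↦1, 9↦6, 10↦4]  zeros at y ∈ {5}
  x = 9: [0↦5, 1↦9, 2↦2, 3↦7, 4↦3, 5↦2, 6↦5, 7↦2, 8↦5, 9↦4, 10↦0]  zeros at y ∈ {10}
  x = 10: [0↦10, 1↦7, 2↦8, 3↦3, 4↦4, 5↦1, 6↦6, 7↦9, 8↦0, 9↦2, 10↦5]  zeros at y ∈ {8}
Collecting zeros: affine points = {(0, 0), (0, 3), (0, 9), (2, 2), (3, 5), (3, 7), (3, 8), (4, 10), (5, 0), (5, 3), (5, 4), (7, 7), (8, 5), (9, 10), (10, 8)}.
Total count |C(F_11)_aff| = 15.


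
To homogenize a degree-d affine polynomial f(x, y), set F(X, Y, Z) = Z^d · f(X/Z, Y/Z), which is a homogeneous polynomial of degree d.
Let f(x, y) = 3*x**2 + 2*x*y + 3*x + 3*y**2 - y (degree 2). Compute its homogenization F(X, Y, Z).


F(X, Y, Z) = 3*X**2 + 2*X*Y + 3*X*Z + 3*Y**2 - Y*Z

deg(f) = 2.
Substitute x = X/Z, y = Y/Z into f, then multiply by Z^2.
  monomial 3·x^2·y^0 ↦ 3·X^2·Y^0·Z^0.
  monomial 2·x^1·y^1 ↦ 2·X^1·Y^1·Z^0.
  monomial 3·x^1·y^0 ↦ 3·X^1·Y^0·Z^1.
  monomial 3·x^0·y^2 ↦ 3·X^0·Y^2·Z^0.
  monomial -1·x^0·y^1 ↦ -1·X^0·Y^1·Z^1.
Collecting: F(X, Y, Z) = 3*X**2 + 2*X*Y + 3*X*Z + 3*Y**2 - Y*Z.


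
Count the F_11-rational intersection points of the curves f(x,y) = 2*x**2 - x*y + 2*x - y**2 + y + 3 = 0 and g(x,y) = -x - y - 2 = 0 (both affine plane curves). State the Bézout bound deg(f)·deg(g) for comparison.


Common zeros: {(7, 2), (10, 10)}; count = 2; Bézout bound = 2.

deg(f) = 2, deg(g) = 1, so Bézout bound = 2.
Scan x ∈ F_11. For each x, list the y ∈ F_11 with f(x, y) ≡ 0 and those with g(x, y) ≡ 0 (mod 11); the common zeros in that column are the intersection.
  x = 0: f ≡ 0 at y ∈ ∅; g ≡ 0 at y ∈ {9}; common: ∅.
  x = 1: f ≡ 0 at y ∈ ∅; g ≡ 0 at y ∈ {8}; common: ∅.
  x = 2: f ≡ 0 at y ∈ ∅; g ≡ 0 at y ∈ {7}; common: ∅.
  x = 3: f ≡ 0 at y ∈ ∅; g ≡ 0 at y ∈ {6}; common: ∅.
  x = 4: f ≡ 0 at y ∈ {2, 6}; g ≡ 0 at y ∈ {5}; common: ∅.
  x = 5: f ≡ 0 at y ∈ {8, 10}; g ≡ 0 at y ∈ {4}; common: ∅.
  x = 6: f ≡ 0 at y ∈ ∅; g ≡ 0 at y ∈ {3}; common: ∅.
  x = 7: f ≡ 0 at y ∈ {2, 3}; g ≡ 0 at y ∈ {2}; common: {2}.
  x = 8: f ≡ 0 at y ∈ ∅; g ≡ 0 at y ∈ {1}; common: ∅.
  x = 9: f ≡ 0 at y ∈ {6, 8}; g ≡ 0 at y ∈ {0}; common: ∅.
  x = 10: f ≡ 0 at y ∈ {3, 10}; g ≡ 0 at y ∈ {10}; common: {10}.
Collecting: common zeros = {(7, 2), (10, 10)}, so the count is 2.
Comparison with the Bézout bound: 2 ≤ 2 = deg(f)·deg(g), as expected for curves with no common component (the bound is attained).


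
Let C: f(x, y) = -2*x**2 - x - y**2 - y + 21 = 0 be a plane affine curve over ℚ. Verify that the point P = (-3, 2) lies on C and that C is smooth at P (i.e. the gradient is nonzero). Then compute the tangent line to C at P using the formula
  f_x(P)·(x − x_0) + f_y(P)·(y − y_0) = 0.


Tangent line at P: 11*x - 5*y + 43 = 0.

Step 1: f(-3, 2) = 0, so P lies on C.
Step 2: partial derivatives
  f_x(x, y) = -4*x - 1, f_y(x, y) = -2*y - 1.
  f_x(P) = 11, f_y(P) = -5 (gradient nonzero, so P is smooth).
Step 3: tangent line at P: 11·(x − -3) + -5·(y − 2) = 0.
Expanding: 11*x - 5*y + 43 = 0.


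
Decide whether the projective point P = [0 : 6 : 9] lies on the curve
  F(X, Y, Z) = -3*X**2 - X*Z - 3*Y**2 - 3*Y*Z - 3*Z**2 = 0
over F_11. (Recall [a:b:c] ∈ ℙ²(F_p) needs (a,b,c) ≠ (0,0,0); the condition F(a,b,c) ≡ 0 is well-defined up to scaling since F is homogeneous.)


F(0,6,9) ≡ 4 (mod 11); P is NOT on the curve.

Evaluate F(0, 6, 9) term-by-term (mod 11).
  -3*X**2 ↦ -3·0·1·1 = 0
  -X*Z ↦ -1·0·1·9 = 0
  -3*Y**2 ↦ -3·1·36·1 = -108
  -3*Y*Z ↦ -3·1·6·9 = -162
  -3*Z**2 ↦ -3·1·1·81 = -243
Sum: F(0, 6, 9) = (0) + (0) + (-108) + (-162) + (-243) = -513.
Reducing mod 11: -513 ≡ 4 (mod 11).
Since F(a, b, c) ≡ 4 ≠ 0 (mod 11), P does NOT lie on the curve.


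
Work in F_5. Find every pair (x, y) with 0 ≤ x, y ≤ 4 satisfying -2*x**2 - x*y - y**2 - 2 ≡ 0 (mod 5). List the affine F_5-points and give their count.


Affine F_5-points: {(1, 2), (2, 0), (2, 3), (3, 0), (3, 2), (4, 3)}; count = 6.

For each of the 25 pairs (x, y) ∈ F_5², evaluate f(x, y) mod 5. Record the zeros.
  x = 0: [0↦3, 1↦2, 2↦4, 3↦4, 4↦2]  zeros at y ∈ ∅
  x = 1: [0↦1, 1↦4, 2↦0, 3↦4, 4↦1]  zeros at y ∈ {2}
  x = 2: [0↦0, 1↦2, 2↦2, 3↦0, 4↦1]  zeros at y ∈ {0, 3}
  x = 3: [0↦0, 1↦1, 2↦0, 3↦2, 4↦2]  zeros at y ∈ {0, 2}
  x = 4: [0↦1, 1↦1, 2↦4, 3↦0, 4↦4]  zeros at y ∈ {3}
Collecting zeros: affine points = {(1, 2), (2, 0), (2, 3), (3, 0), (3, 2), (4, 3)}.
Total count |C(F_5)_aff| = 6.


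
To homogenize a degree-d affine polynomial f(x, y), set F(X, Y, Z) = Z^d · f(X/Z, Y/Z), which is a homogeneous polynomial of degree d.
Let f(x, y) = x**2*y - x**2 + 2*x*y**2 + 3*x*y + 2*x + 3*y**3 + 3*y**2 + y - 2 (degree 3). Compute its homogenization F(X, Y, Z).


F(X, Y, Z) = X**2*Y - X**2*Z + 2*X*Y**2 + 3*X*Y*Z + 2*X*Z**2 + 3*Y**3 + 3*Y**2*Z + Y*Z**2 - 2*Z**3

deg(f) = 3.
Substitute x = X/Z, y = Y/Z into f, then multiply by Z^3.
  monomial 1·x^2·y^1 ↦ 1·X^2·Y^1·Z^0.
  monomial -1·x^2·y^0 ↦ -1·X^2·Y^0·Z^1.
  monomial 2·x^1·y^2 ↦ 2·X^1·Y^2·Z^0.
  monomial 3·x^1·y^1 ↦ 3·X^1·Y^1·Z^1.
  monomial 2·x^1·y^0 ↦ 2·X^1·Y^0·Z^2.
  monomial 3·x^0·y^3 ↦ 3·X^0·Y^3·Z^0.
  monomial 3·x^0·y^2 ↦ 3·X^0·Y^2·Z^1.
  monomial 1·x^0·y^1 ↦ 1·X^0·Y^1·Z^2.
  monomial -2·x^0·y^0 ↦ -2·X^0·Y^0·Z^3.
Collecting: F(X, Y, Z) = X**2*Y - X**2*Z + 2*X*Y**2 + 3*X*Y*Z + 2*X*Z**2 + 3*Y**3 + 3*Y**2*Z + Y*Z**2 - 2*Z**3.


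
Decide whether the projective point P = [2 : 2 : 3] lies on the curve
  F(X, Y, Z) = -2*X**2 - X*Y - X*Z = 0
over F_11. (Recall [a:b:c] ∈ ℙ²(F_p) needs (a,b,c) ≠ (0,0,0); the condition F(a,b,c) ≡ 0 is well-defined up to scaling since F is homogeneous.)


F(2,2,3) ≡ 4 (mod 11); P is NOT on the curve.

Evaluate F(2, 2, 3) term-by-term (mod 11).
  -2*X**2 ↦ -2·4·1·1 = -8
  -X*Y ↦ -1·2·2·1 = -4
  -X*Z ↦ -1·2·1·3 = -6
Sum: F(2, 2, 3) = (-8) + (-4) + (-6) = -18.
Reducing mod 11: -18 ≡ 4 (mod 11).
Since F(a, b, c) ≡ 4 ≠ 0 (mod 11), P does NOT lie on the curve.


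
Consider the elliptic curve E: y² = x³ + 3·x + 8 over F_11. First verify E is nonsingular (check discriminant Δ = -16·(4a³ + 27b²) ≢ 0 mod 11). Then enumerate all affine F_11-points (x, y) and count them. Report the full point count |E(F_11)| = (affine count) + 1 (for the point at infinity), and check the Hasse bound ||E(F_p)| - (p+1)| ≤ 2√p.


Affine points = {(1, 1), (1, 10), (2, 0), (3, 0), (5, 4), (5, 7), (6, 0), (7, 3), (7, 8), (8, 4), (8, 7), (9, 4), (9, 7), (10, 2), (10, 9)}; affine count = 15; |E(F_11)| = 16.

Discriminant check: Δ ∝ 4a³ + 27b² = 4·3³ + 27·8² = 4·27 + 27·64 ≡ 10 (mod 11). Nonzero ⇒ E is nonsingular.
For each x ∈ F_11, compute rhs = x³ + 3·x + 8 mod 11, then count y ∈ F_11 with y² ≡ rhs.
  x = 0: rhs = 8, matching y values: none (0 points).
  x = 1: rhs = 1, matching y values: 1, 10 (2 points).
  x = 2: rhs = 0, matching y values: 0 (1 points).
  x = 3: rhs = 0, matching y values: 0 (1 points).
  x = 4: rhs = 7, matching y values: none (0 points).
  x = 5: rhs = 5, matching y values: 4, 7 (2 points).
  x = 6: rhs = 0, matching y values: 0 (1 points).
  x = 7: rhs = 9, matching y values: 3, 8 (2 points).
  x = 8: rhs = 5, matching y values: 4, 7 (2 points).
  x = 9: rhs = 5, matching y values: 4, 7 (2 points).
  x = 10: rhs = 4, matching y values: 2, 9 (2 points).
Total affine count: 15.
Full point count |E(F_11)| = 15 + 1 = 16.
Hasse bound: |16 − (11+1)| = |4| = 4 ≤ 2√11 ≈ 6.6332 ✓.


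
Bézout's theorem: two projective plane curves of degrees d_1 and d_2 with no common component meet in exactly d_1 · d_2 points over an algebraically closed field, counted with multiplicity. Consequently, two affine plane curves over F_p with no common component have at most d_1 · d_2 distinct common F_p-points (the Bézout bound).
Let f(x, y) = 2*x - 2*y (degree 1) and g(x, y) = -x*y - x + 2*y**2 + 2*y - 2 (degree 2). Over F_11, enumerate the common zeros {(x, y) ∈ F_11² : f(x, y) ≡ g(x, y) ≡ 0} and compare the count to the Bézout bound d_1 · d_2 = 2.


Common zeros: {(1, 1), (9, 9)}; count = 2; Bézout bound = 2.

deg(f) = 1, deg(g) = 2, so Bézout bound = 2.
Scan x ∈ F_11. For each x, list the y ∈ F_11 with f(x, y) ≡ 0 and those with g(x, y) ≡ 0 (mod 11); the common zeros in that column are the intersection.
  x = 0: f ≡ 0 at y ∈ {0}; g ≡ 0 at y ∈ {3, 7}; common: ∅.
  x = 1: f ≡ 0 at y ∈ {1}; g ≡ 0 at y ∈ {1, 4}; common: {1}.
  x = 2: f ≡ 0 at y ∈ {2}; g ≡ 0 at y ∈ ∅; common: ∅.
  x = 3: f ≡ 0 at y ∈ {3}; g ≡ 0 at y ∈ ∅; common: ∅.
  x = 4: f ≡ 0 at y ∈ {4}; g ≡ 0 at y ∈ ∅; common: ∅.
  x = 5: f ≡ 0 at y ∈ {5}; g ≡ 0 at y ∈ ∅; common: ∅.
  x = 6: f ≡ 0 at y ∈ {6}; g ≡ 0 at y ∈ {5, 8}; common: ∅.
  x = 7: f ≡ 0 at y ∈ {7}; g ≡ 0 at y ∈ {2, 6}; common: ∅.
  x = 8: f ≡ 0 at y ∈ {8}; g ≡ 0 at y ∈ ∅; common: ∅.
  x = 9: f ≡ 0 at y ∈ {9}; g ≡ 0 at y ∈ {0, 9}; common: {9}.
  x = 10: f ≡ 0 at y ∈ {10}; g ≡ 0 at y ∈ ∅; common: ∅.
Collecting: common zeros = {(1, 1), (9, 9)}, so the count is 2.
Comparison with the Bézout bound: 2 ≤ 2 = deg(f)·deg(g), as expected for curves with no common component (the bound is attained).


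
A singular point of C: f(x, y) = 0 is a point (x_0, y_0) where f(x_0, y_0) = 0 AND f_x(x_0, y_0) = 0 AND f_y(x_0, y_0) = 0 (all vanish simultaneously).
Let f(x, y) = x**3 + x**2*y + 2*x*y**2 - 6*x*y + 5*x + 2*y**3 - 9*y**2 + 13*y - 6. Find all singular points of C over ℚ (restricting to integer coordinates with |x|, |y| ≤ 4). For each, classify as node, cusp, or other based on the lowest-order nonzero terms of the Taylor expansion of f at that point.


Singular points: {(-1, 2)}; classification: node.

Compute partial derivatives:
  f_x = 3*x**2 + 2*x*y + 2*y**2 - 6*y + 5.
  f_y = x**2 + 4*x*y - 6*x + 6*y**2 - 18*y + 13.
Scan x_0 ∈ {−4, ..., 4}. For each x_0, f_y(x_0, y) is a polynomial in y; find its integer roots y ∈ {−4, ..., 4}, then test f_x and f at those candidates.
  x = -4: f_y(-4, y) = 6*y**2 - 34*y + 53; no integer root y with |y| ≤ 4.
  x = -3: f_y(-3, y) = 6*y**2 - 30*y + 40; no integer root y with |y| ≤ 4.
  x = -2: f_y(-2, y) = 6*y**2 - 26*y + 29; no integer root y with |y| ≤ 4.
  x = -1: f_y(-1, y) = 6*y**2 - 22*y + 20; vanishes at y ∈ {2}. (-1, 2): f_x = 0, f = 0 — SINGULAR.
  x = 0: f_y(0, y) = 6*y**2 - 18*y + 13; no integer root y with |y| ≤ 4.
  x = 1: f_y(1, y) = 6*y**2 - 14*y + 8; vanishes at y ∈ {1}. (1, 1): f_x = 6 ≠ 0.
  x = 2: f_y(2, y) = 6*y**2 - 10*y + 5; no integer root y with |y| ≤ 4.
  x = 3: f_y(3, y) = 6*y**2 - 6*y + 4; no integer root y with |y| ≤ 4.
  x = 4: f_y(4, y) = 6*y**2 - 2*y + 5; no integer root y with |y| ≤ 4.
Only singular point on the grid: (-1, 2).
Classify: substitute x = -1 + u, y = 2 + v and expand: f = u**3 + u**2*v - u**2 + 2*u*v**2 + 2*v**3 + v**2.
No constant or linear terms (consistent with a singular point). Quadratic part: -u**2 + v**2. Cubic part: u**3 + u**2*v + 2*u*v**2 + 2*v**3.
The quadratic part v**2 - u**2 = (v − u)(v + u) splits into two distinct linear factors, so there are two distinct tangent lines y − 2 = ±(x − -1) — this is a node (ordinary double point).
Classification: node.


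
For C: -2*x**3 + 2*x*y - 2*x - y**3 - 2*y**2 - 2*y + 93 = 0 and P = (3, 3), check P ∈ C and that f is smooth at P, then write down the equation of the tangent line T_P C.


Tangent line at P: -50*x - 35*y + 255 = 0.

Step 1: f(3, 3) = 0, so P lies on C.
Step 2: partial derivatives
  f_x(x, y) = -6*x**2 + 2*y - 2, f_y(x, y) = 2*x - 3*y**2 - 4*y - 2.
  f_x(P) = -50, f_y(P) = -35 (gradient nonzero, so P is smooth).
Step 3: tangent line at P: -50·(x − 3) + -35·(y − 3) = 0.
Expanding: -50*x - 35*y + 255 = 0.


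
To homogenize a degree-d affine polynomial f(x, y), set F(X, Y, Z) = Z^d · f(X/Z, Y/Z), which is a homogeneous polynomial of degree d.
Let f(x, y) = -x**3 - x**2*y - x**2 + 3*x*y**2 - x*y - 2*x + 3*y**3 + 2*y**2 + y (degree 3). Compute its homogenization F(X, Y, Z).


F(X, Y, Z) = -X**3 - X**2*Y - X**2*Z + 3*X*Y**2 - X*Y*Z - 2*X*Z**2 + 3*Y**3 + 2*Y**2*Z + Y*Z**2

deg(f) = 3.
Substitute x = X/Z, y = Y/Z into f, then multiply by Z^3.
  monomial -1·x^3·y^0 ↦ -1·X^3·Y^0·Z^0.
  monomial -1·x^2·y^1 ↦ -1·X^2·Y^1·Z^0.
  monomial -1·x^2·y^0 ↦ -1·X^2·Y^0·Z^1.
  monomial 3·x^1·y^2 ↦ 3·X^1·Y^2·Z^0.
  monomial -1·x^1·y^1 ↦ -1·X^1·Y^1·Z^1.
  monomial -2·x^1·y^0 ↦ -2·X^1·Y^0·Z^2.
  monomial 3·x^0·y^3 ↦ 3·X^0·Y^3·Z^0.
  monomial 2·x^0·y^2 ↦ 2·X^0·Y^2·Z^1.
  monomial 1·x^0·y^1 ↦ 1·X^0·Y^1·Z^2.
Collecting: F(X, Y, Z) = -X**3 - X**2*Y - X**2*Z + 3*X*Y**2 - X*Y*Z - 2*X*Z**2 + 3*Y**3 + 2*Y**2*Z + Y*Z**2.


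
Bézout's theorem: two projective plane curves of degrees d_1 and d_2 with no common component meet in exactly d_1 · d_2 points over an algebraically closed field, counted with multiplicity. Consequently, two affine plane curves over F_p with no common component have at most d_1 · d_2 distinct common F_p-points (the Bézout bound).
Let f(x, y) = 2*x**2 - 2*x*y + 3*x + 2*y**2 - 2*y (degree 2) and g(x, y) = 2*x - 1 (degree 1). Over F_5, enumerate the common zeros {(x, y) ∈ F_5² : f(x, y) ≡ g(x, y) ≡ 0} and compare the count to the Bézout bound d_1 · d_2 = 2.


Common zeros: ∅; count = 0; Bézout bound = 2.

deg(f) = 2, deg(g) = 1, so Bézout bound = 2.
Scan x ∈ F_5. For each x, list the y ∈ F_5 with f(x, y) ≡ 0 and those with g(x, y) ≡ 0 (mod 5); the common zeros in that column are the intersection.
  x = 0: f ≡ 0 at y ∈ {0, 1}; g ≡ 0 at y ∈ ∅; common: ∅.
  x = 1: f ≡ 0 at y ∈ {0, 2}; g ≡ 0 at y ∈ ∅; common: ∅.
  x = 2: f ≡ 0 at y ∈ {1, 2}; g ≡ 0 at y ∈ ∅; common: ∅.
  x = 3: f ≡ 0 at y ∈ ∅; g ≡ 0 at y ∈ {0, 1, 2, 3, 4}; common: ∅.
  x = 4: f ≡ 0 at y ∈ ∅; g ≡ 0 at y ∈ ∅; common: ∅.
Collecting: common zeros = ∅, so the count is 0.
Comparison with the Bézout bound: 0 ≤ 2 = deg(f)·deg(g), as expected for curves with no common component (the affine F_5-count falls short of the bound because intersections may lie at infinity, over extension fields, or carry multiplicity).


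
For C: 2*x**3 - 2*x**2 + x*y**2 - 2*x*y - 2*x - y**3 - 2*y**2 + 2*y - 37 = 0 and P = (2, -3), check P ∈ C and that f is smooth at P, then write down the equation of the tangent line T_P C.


Tangent line at P: 29*x - 29*y - 145 = 0.

Step 1: f(2, -3) = 0, so P lies on C.
Step 2: partial derivatives
  f_x(x, y) = 6*x**2 - 4*x + y**2 - 2*y - 2, f_y(x, y) = 2*x*y - 2*x - 3*y**2 - 4*y + 2.
  f_x(P) = 29, f_y(P) = -29 (gradient nonzero, so P is smooth).
Step 3: tangent line at P: 29·(x − 2) + -29·(y − -3) = 0.
Expanding: 29*x - 29*y - 145 = 0.
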